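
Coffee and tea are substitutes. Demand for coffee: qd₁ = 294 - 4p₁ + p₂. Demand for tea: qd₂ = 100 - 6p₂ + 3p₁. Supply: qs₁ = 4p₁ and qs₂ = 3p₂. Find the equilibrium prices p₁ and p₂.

p₁ = 2746/69, p₂ = 1682/69

Market 1: 294 - 4p₁ + p₂ = 4p₁ → 8p₁ - p₂ = 294.
Market 2: 9p₂ - 3p₁ = 100.
Eliminating p₂: 9×(1) + 1×(2) gives 69p₁ = 2746, so p₁ = 2746/69.
Back-substitute into (2): p₂ = (100 + 3×2746/69) / 9 = 1682/69.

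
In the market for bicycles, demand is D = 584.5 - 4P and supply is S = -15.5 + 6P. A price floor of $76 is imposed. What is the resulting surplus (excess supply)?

Equilibrium price would be P* = 60, so the floor at 76 binds.
At P = 76: D = 280.5, S = 440.5.
Surplus = 440.5 − 280.5 = 160.

Surplus = 160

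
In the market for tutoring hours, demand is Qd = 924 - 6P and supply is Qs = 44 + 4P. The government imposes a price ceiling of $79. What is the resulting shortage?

Equilibrium price would be P* = 88, so the ceiling at 79 binds.
At P = 79: Qd = 924 − 6(79) = 450, Qs = 44 + 4(79) = 360.
Shortage = 450 − 360 = 90.

Shortage = 90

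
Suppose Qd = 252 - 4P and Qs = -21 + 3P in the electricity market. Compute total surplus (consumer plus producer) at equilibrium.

Equilibrium: 252 - 4P = -21 + 3P gives P* = 39, Q* = 96.
Demand choke price: P = 63; supply starts at P = 7.
CS = ½(63 − 39)(96) = 1152; PS = ½(39 − 7)(96) = 1536.

Total surplus = 2688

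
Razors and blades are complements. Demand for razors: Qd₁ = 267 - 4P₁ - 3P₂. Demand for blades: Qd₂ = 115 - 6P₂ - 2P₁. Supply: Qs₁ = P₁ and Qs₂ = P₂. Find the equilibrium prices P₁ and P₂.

Market 1: 267 - 4P₁ - 3P₂ = P₁ → 5P₁ + 3P₂ = 267.
Market 2: 7P₂ + 2P₁ = 115.
Eliminating P₂: 7×(1) − 3×(2) gives 29P₁ = 1524, so P₁ = 1524/29.
Back-substitute into (2): P₂ = (115 − 2×1524/29) / 7 = 41/29.

P₁ = 1524/29, P₂ = 41/29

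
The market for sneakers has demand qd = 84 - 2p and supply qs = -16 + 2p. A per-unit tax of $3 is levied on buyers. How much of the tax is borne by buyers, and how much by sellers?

Pre-tax equilibrium: p* = 25, q* = 34.
Tax on buyers shifts demand to qd = 84 − 2(p + 3) = 78 - 2p.
78 - 2p = -16 + 2p gives seller price ps = 23.5; buyers pay pb = 23.5 + 3 = 26.5.
New quantity: q = 84 − 2(26.5) = 31.
Buyer burden = 26.5 − 25 = 1.5; seller burden = 25 − 23.5 = 1.5.

Buyers bear $1.5, sellers bear $1.5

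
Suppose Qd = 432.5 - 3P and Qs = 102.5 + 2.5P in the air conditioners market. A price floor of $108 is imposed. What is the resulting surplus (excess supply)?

Equilibrium price would be P* = 60, so the floor at 108 binds.
At P = 108: Qd = 108.5, Qs = 372.5.
Surplus = 372.5 − 108.5 = 264.

Surplus = 264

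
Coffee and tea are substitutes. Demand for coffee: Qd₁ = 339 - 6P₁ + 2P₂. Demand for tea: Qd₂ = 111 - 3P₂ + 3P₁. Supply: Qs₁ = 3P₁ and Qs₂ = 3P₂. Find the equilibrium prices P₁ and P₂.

Market 1: 339 - 6P₁ + 2P₂ = 3P₁ → 9P₁ - 2P₂ = 339.
Market 2: 6P₂ - 3P₁ = 111.
Eliminating P₂: 6×(1) + 2×(2) gives 48P₁ = 2256, so P₁ = 47.
Back-substitute into (2): P₂ = (111 + 3×47) / 6 = 42.

P₁ = 47, P₂ = 42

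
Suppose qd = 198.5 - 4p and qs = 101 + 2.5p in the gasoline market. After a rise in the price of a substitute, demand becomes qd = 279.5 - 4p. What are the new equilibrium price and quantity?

p' = 357/13, q' = 4411/26

Original equilibrium: p* = 15, q* = 138.5.
New equilibrium: 279.5 - 4p = 101 + 2.5p, so 178.5 = 6.5p and p' = 357/13; q' = 279.5 − 4(357/13) = 4411/26.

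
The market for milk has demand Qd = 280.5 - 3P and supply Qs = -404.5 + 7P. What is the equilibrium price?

Set Qd = Qs: 280.5 - 3P = -404.5 + 7P.
685 = 10P, so P* = 68.5.
Q* = 280.5 − 3(68.5) = 75.

P* = 68.5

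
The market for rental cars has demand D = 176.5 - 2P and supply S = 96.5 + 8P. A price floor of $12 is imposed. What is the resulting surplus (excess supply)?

Equilibrium price would be P* = 8, so the floor at 12 binds.
At P = 12: D = 152.5, S = 192.5.
Surplus = 192.5 − 152.5 = 40.

Surplus = 40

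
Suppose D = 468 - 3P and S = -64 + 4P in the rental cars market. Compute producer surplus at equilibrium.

Producer surplus = 7200

Equilibrium: 468 - 3P = -64 + 4P gives P* = 76, Q* = 240.
Supply starts at P = 16 (where S = 0).
PS = ½(76 − 16)(240) = 7200.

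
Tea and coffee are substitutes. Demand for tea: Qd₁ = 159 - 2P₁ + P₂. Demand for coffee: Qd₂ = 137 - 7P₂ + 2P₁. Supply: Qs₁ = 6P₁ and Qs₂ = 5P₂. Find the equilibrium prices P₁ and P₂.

P₁ = 2045/94, P₂ = 707/47

Market 1: 159 - 2P₁ + P₂ = 6P₁ → 8P₁ - P₂ = 159.
Market 2: 12P₂ - 2P₁ = 137.
Eliminating P₂: 12×(1) + 1×(2) gives 94P₁ = 2045, so P₁ = 2045/94.
Back-substitute into (2): P₂ = (137 + 2×2045/94) / 12 = 707/47.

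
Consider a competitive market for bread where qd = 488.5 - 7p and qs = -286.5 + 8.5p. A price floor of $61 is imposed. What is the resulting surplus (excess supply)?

Surplus = 170.5

Equilibrium price would be p* = 50, so the floor at 61 binds.
At p = 61: qd = 61.5, qs = 232.
Surplus = 232 − 61.5 = 170.5.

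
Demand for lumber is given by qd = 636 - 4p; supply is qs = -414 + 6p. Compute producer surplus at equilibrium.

Producer surplus = 3888

Equilibrium: 636 - 4p = -414 + 6p gives p* = 105, q* = 216.
Supply starts at p = 69 (where qs = 0).
PS = ½(105 − 69)(216) = 3888.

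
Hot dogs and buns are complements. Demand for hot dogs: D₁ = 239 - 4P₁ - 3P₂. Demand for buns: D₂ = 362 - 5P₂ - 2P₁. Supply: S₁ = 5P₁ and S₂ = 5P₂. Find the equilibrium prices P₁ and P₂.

Market 1: 239 - 4P₁ - 3P₂ = 5P₁ → 9P₁ + 3P₂ = 239.
Market 2: 10P₂ + 2P₁ = 362.
Eliminating P₂: 10×(1) − 3×(2) gives 84P₁ = 1304, so P₁ = 326/21.
Back-substitute into (2): P₂ = (362 − 2×326/21) / 10 = 695/21.

P₁ = 326/21, P₂ = 695/21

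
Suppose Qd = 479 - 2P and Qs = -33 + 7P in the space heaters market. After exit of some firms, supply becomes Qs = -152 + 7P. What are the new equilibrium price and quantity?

Original equilibrium: P* = 512/9, Q* = 3287/9.
New equilibrium: 479 - 2P = -152 + 7P, so 631 = 9P and P' = 631/9; Q' = 479 − 2(631/9) = 3049/9.

P' = 631/9, Q' = 3049/9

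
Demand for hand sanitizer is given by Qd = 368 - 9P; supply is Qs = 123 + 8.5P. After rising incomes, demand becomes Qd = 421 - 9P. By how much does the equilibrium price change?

Original equilibrium: P* = 14, Q* = 242.
New equilibrium: 421 - 9P = 123 + 8.5P, so 298 = 17.5P and P' = 596/35; Q' = 421 − 9(596/35) = 9371/35.
Change in price: 596/35 − 14 = 106/35.

ΔP = 106/35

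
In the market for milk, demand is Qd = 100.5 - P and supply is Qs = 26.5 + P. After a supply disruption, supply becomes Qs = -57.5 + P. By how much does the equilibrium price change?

Original equilibrium: P* = 37, Q* = 63.5.
New equilibrium: 100.5 - P = -57.5 + P, so 158 = 2P and P' = 79; Q' = 100.5 − 1(79) = 21.5.
Change in price: 79 − 37 = 42.

ΔP = 42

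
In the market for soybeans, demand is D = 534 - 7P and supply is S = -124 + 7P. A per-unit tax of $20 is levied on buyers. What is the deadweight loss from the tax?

Deadweight loss = 700

Pre-tax equilibrium: P* = 47, Q* = 205.
Tax on buyers shifts demand to D = 534 − 7(P + 20) = 394 - 7P.
394 - 7P = -124 + 7P gives seller price Ps = 37; buyers pay Pb = 37 + 20 = 57.
New quantity: Q = 534 − 7(57) = 135.
DWL = ½ × 20 × (205 − 135) = 700.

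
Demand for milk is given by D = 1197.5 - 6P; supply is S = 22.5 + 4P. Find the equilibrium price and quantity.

P* = 117.5, Q* = 492.5

Set D = S: 1197.5 - 6P = 22.5 + 4P.
1175 = 10P, so P* = 117.5.
Q* = 1197.5 − 6(117.5) = 492.5.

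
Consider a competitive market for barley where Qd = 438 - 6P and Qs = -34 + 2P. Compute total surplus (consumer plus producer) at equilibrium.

Equilibrium: 438 - 6P = -34 + 2P gives P* = 59, Q* = 84.
Demand choke price: P = 73; supply starts at P = 17.
CS = ½(73 − 59)(84) = 588; PS = ½(59 − 17)(84) = 1764.

Total surplus = 2352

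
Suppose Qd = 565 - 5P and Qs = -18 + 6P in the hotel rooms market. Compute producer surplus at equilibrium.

Equilibrium: 565 - 5P = -18 + 6P gives P* = 53, Q* = 300.
Supply starts at P = 3 (where Qs = 0).
PS = ½(53 − 3)(300) = 7500.

Producer surplus = 7500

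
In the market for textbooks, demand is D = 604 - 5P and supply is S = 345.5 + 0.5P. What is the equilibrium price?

Set D = S: 604 - 5P = 345.5 + 0.5P.
258.5 = 5.5P, so P* = 47.
Q* = 604 − 5(47) = 369.

P* = 47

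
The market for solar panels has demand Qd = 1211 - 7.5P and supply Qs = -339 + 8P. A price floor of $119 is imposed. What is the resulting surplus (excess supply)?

Surplus = 294.5

Equilibrium price would be P* = 100, so the floor at 119 binds.
At P = 119: Qd = 318.5, Qs = 613.
Surplus = 613 − 318.5 = 294.5.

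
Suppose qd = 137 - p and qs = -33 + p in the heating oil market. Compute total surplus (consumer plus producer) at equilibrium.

Total surplus = 2704

Equilibrium: 137 - p = -33 + p gives p* = 85, q* = 52.
Demand choke price: p = 137; supply starts at p = 33.
CS = ½(137 − 85)(52) = 1352; PS = ½(85 − 33)(52) = 1352.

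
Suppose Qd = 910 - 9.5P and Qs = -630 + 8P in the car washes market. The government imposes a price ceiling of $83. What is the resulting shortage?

Shortage = 87.5

Equilibrium price would be P* = 88, so the ceiling at 83 binds.
At P = 83: Qd = 910 − 9.5(83) = 121.5, Qs = -630 + 8(83) = 34.
Shortage = 121.5 − 34 = 87.5.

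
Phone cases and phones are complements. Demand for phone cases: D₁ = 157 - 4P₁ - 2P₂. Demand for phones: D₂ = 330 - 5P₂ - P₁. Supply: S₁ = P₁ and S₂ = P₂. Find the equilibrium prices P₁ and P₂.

P₁ = 141/14, P₂ = 1493/28

Market 1: 157 - 4P₁ - 2P₂ = P₁ → 5P₁ + 2P₂ = 157.
Market 2: 6P₂ + P₁ = 330.
Eliminating P₂: 6×(1) − 2×(2) gives 28P₁ = 282, so P₁ = 141/14.
Back-substitute into (2): P₂ = (330 − 1×141/14) / 6 = 1493/28.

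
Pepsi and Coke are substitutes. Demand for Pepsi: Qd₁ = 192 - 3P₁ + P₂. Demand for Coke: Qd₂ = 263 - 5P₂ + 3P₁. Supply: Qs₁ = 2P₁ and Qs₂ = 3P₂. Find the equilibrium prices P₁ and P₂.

P₁ = 1799/37, P₂ = 1891/37

Market 1: 192 - 3P₁ + P₂ = 2P₁ → 5P₁ - P₂ = 192.
Market 2: 8P₂ - 3P₁ = 263.
Eliminating P₂: 8×(1) + 1×(2) gives 37P₁ = 1799, so P₁ = 1799/37.
Back-substitute into (2): P₂ = (263 + 3×1799/37) / 8 = 1891/37.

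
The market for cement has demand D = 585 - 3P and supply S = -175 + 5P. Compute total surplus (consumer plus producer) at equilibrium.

Total surplus = 24000

Equilibrium: 585 - 3P = -175 + 5P gives P* = 95, Q* = 300.
Demand choke price: P = 195; supply starts at P = 35.
CS = ½(195 − 95)(300) = 15000; PS = ½(95 − 35)(300) = 9000.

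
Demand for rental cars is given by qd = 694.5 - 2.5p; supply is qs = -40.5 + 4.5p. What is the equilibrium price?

p* = 105

Set qd = qs: 694.5 - 2.5p = -40.5 + 4.5p.
735 = 7p, so p* = 105.
q* = 694.5 − 2.5(105) = 432.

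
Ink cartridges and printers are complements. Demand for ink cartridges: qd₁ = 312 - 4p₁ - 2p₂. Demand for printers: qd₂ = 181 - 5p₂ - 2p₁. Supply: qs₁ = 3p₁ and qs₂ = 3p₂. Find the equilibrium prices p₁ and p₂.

Market 1: 312 - 4p₁ - 2p₂ = 3p₁ → 7p₁ + 2p₂ = 312.
Market 2: 8p₂ + 2p₁ = 181.
Eliminating p₂: 8×(1) − 2×(2) gives 52p₁ = 2134, so p₁ = 1067/26.
Back-substitute into (2): p₂ = (181 − 2×1067/26) / 8 = 643/52.

p₁ = 1067/26, p₂ = 643/52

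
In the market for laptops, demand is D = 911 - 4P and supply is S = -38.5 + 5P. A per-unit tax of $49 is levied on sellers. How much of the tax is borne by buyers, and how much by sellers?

Pre-tax equilibrium: P* = 105.5, Q* = 489.
Tax on sellers shifts supply to S = -38.5 + 5(P − 49) = -283.5 + 5P.
911 - 4P = -283.5 + 5P gives buyer price Pb = 2389/18; sellers receive Ps = 2389/18 − 49 = 1507/18.
New quantity: Q = 911 − 4(2389/18) = 3421/9.
Buyer burden = 2389/18 − 105.5 = 245/9; seller burden = 105.5 − 1507/18 = 196/9.

Buyers bear 245/9, sellers bear 196/9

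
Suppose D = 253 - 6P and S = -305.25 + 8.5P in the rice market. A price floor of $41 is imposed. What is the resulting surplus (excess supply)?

Equilibrium price would be P* = 38.5, so the floor at 41 binds.
At P = 41: D = 7, S = 43.25.
Surplus = 43.25 − 7 = 36.25.

Surplus = 36.25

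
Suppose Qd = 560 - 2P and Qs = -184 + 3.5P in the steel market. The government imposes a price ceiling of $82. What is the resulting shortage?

Shortage = 293

Equilibrium price would be P* = 1488/11, so the ceiling at 82 binds.
At P = 82: Qd = 560 − 2(82) = 396, Qs = -184 + 3.5(82) = 103.
Shortage = 396 − 103 = 293.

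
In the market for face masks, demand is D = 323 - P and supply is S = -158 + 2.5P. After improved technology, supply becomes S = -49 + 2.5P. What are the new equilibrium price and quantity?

Original equilibrium: P* = 962/7, Q* = 1299/7.
New equilibrium: 323 - P = -49 + 2.5P, so 372 = 3.5P and P' = 744/7; Q' = 323 − 1(744/7) = 1517/7.

P' = 744/7, Q' = 1517/7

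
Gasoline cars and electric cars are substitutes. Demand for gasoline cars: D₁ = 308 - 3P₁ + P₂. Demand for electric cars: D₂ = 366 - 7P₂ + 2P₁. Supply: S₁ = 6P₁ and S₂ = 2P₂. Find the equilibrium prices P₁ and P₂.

P₁ = 3138/79, P₂ = 3910/79

Market 1: 308 - 3P₁ + P₂ = 6P₁ → 9P₁ - P₂ = 308.
Market 2: 9P₂ - 2P₁ = 366.
Eliminating P₂: 9×(1) + 1×(2) gives 79P₁ = 3138, so P₁ = 3138/79.
Back-substitute into (2): P₂ = (366 + 2×3138/79) / 9 = 3910/79.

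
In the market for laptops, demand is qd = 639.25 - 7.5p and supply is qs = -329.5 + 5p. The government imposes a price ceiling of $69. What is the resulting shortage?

Shortage = 106.25

Equilibrium price would be p* = 77.5, so the ceiling at 69 binds.
At p = 69: qd = 639.25 − 7.5(69) = 121.75, qs = -329.5 + 5(69) = 15.5.
Shortage = 121.75 − 15.5 = 106.25.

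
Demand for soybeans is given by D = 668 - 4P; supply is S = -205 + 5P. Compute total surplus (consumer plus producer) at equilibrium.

Equilibrium: 668 - 4P = -205 + 5P gives P* = 97, Q* = 280.
Demand choke price: P = 167; supply starts at P = 41.
CS = ½(167 − 97)(280) = 9800; PS = ½(97 − 41)(280) = 7840.

Total surplus = 17640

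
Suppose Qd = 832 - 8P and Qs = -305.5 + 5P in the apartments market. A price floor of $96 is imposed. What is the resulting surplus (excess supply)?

Equilibrium price would be P* = 87.5, so the floor at 96 binds.
At P = 96: Qd = 64, Qs = 174.5.
Surplus = 174.5 − 64 = 110.5.

Surplus = 110.5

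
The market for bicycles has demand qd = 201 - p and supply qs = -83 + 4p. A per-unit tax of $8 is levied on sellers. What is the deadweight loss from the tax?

Pre-tax equilibrium: p* = 56.8, q* = 144.2.
Tax on sellers shifts supply to qs = -83 + 4(p − 8) = -115 + 4p.
201 - p = -115 + 4p gives buyer price pb = 63.2; sellers receive ps = 63.2 − 8 = 55.2.
New quantity: q = 201 − 1(63.2) = 137.8.
DWL = ½ × 8 × (144.2 − 137.8) = 25.6.

Deadweight loss = 25.6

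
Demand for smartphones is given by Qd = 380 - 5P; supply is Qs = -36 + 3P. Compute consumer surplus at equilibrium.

Equilibrium: 380 - 5P = -36 + 3P gives P* = 52, Q* = 120.
Demand choke price (Qd = 0): P = 76.
CS = ½(76 − 52)(120) = 1440.

Consumer surplus = 1440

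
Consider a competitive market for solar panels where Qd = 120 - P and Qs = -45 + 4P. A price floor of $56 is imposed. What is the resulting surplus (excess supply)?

Surplus = 115

Equilibrium price would be P* = 33, so the floor at 56 binds.
At P = 56: Qd = 64, Qs = 179.
Surplus = 179 − 64 = 115.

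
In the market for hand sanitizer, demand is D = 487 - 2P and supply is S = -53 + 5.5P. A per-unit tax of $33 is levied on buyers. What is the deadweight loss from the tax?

Deadweight loss = 798.6

Pre-tax equilibrium: P* = 72, Q* = 343.
Tax on buyers shifts demand to D = 487 − 2(P + 33) = 421 - 2P.
421 - 2P = -53 + 5.5P gives seller price Ps = 63.2; buyers pay Pb = 63.2 + 33 = 96.2.
New quantity: Q = 487 − 2(96.2) = 294.6.
DWL = ½ × 33 × (343 − 294.6) = 798.6.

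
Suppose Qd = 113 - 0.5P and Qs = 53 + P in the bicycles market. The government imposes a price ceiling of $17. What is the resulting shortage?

Shortage = 34.5

Equilibrium price would be P* = 40, so the ceiling at 17 binds.
At P = 17: Qd = 113 − 0.5(17) = 104.5, Qs = 53 + 1(17) = 70.
Shortage = 104.5 − 70 = 34.5.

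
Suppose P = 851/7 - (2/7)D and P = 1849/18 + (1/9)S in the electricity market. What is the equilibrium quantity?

Q* = 47.5

Set the two price expressions equal: 851/7 - (2/7)Q = 1849/18 + (1/9)Q.
2375/126 = (25/63)Q, so Q* = 47.5.
P* = 851/7 − (2/7)(47.5) = 108.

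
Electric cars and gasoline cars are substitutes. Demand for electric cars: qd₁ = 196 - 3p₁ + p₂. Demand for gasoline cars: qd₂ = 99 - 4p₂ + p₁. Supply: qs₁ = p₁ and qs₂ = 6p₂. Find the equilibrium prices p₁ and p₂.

Market 1: 196 - 3p₁ + p₂ = p₁ → 4p₁ - p₂ = 196.
Market 2: 10p₂ - p₁ = 99.
Eliminating p₂: 10×(1) + 1×(2) gives 39p₁ = 2059, so p₁ = 2059/39.
Back-substitute into (2): p₂ = (99 + 1×2059/39) / 10 = 592/39.

p₁ = 2059/39, p₂ = 592/39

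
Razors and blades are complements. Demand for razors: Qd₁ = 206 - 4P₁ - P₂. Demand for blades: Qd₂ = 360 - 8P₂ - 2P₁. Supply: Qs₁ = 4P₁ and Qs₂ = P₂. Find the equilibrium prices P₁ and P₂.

P₁ = 747/35, P₂ = 1234/35

Market 1: 206 - 4P₁ - P₂ = 4P₁ → 8P₁ + P₂ = 206.
Market 2: 9P₂ + 2P₁ = 360.
Eliminating P₂: 9×(1) − 1×(2) gives 70P₁ = 1494, so P₁ = 747/35.
Back-substitute into (2): P₂ = (360 − 2×747/35) / 9 = 1234/35.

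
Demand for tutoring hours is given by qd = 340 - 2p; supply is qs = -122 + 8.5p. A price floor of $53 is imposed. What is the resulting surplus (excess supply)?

Equilibrium price would be p* = 44, so the floor at 53 binds.
At p = 53: qd = 234, qs = 328.5.
Surplus = 328.5 − 234 = 94.5.

Surplus = 94.5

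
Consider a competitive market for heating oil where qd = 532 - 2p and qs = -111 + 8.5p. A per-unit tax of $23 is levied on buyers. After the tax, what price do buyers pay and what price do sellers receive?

Pre-tax equilibrium: p* = 1286/21, q* = 8600/21.
Tax on buyers shifts demand to qd = 532 − 2(p + 23) = 486 - 2p.
486 - 2p = -111 + 8.5p gives seller price ps = 398/7; buyers pay pb = 398/7 + 23 = 559/7.
New quantity: q = 532 − 2(559/7) = 2606/7.

Buyers pay 559/7, sellers receive 398/7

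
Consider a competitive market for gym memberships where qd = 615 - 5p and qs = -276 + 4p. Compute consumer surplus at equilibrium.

Equilibrium: 615 - 5p = -276 + 4p gives p* = 99, q* = 120.
Demand choke price (qd = 0): p = 123.
CS = ½(123 − 99)(120) = 1440.

Consumer surplus = 1440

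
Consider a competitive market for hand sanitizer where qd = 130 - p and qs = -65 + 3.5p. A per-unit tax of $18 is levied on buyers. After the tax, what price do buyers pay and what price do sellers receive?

Pre-tax equilibrium: p* = 130/3, q* = 260/3.
Tax on buyers shifts demand to qd = 130 − 1(p + 18) = 112 - p.
112 - p = -65 + 3.5p gives seller price ps = 118/3; buyers pay pb = 118/3 + 18 = 172/3.
New quantity: q = 130 − 1(172/3) = 218/3.

Buyers pay 172/3, sellers receive 118/3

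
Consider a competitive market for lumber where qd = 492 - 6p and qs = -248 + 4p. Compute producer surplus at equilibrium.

Equilibrium: 492 - 6p = -248 + 4p gives p* = 74, q* = 48.
Supply starts at p = 62 (where qs = 0).
PS = ½(74 − 62)(48) = 288.

Producer surplus = 288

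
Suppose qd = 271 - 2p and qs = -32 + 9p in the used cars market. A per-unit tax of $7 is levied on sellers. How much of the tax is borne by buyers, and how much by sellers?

Buyers bear 63/11, sellers bear 14/11

Pre-tax equilibrium: p* = 303/11, q* = 2375/11.
Tax on sellers shifts supply to qs = -32 + 9(p − 7) = -95 + 9p.
271 - 2p = -95 + 9p gives buyer price pb = 366/11; sellers receive ps = 366/11 − 7 = 289/11.
New quantity: q = 271 − 2(366/11) = 2249/11.
Buyer burden = 366/11 − 303/11 = 63/11; seller burden = 303/11 − 289/11 = 14/11.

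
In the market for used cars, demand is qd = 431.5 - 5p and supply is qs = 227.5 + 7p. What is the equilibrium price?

p* = 17

Set qd = qs: 431.5 - 5p = 227.5 + 7p.
204 = 12p, so p* = 17.
q* = 431.5 − 5(17) = 346.5.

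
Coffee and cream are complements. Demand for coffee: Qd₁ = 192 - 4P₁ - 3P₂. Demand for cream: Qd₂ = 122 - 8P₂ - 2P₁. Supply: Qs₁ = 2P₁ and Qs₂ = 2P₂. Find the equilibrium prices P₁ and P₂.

P₁ = 259/9, P₂ = 58/9

Market 1: 192 - 4P₁ - 3P₂ = 2P₁ → 6P₁ + 3P₂ = 192.
Market 2: 10P₂ + 2P₁ = 122.
Eliminating P₂: 10×(1) − 3×(2) gives 54P₁ = 1554, so P₁ = 259/9.
Back-substitute into (2): P₂ = (122 − 2×259/9) / 10 = 58/9.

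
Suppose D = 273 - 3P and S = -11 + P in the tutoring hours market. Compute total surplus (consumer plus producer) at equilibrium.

Equilibrium: 273 - 3P = -11 + P gives P* = 71, Q* = 60.
Demand choke price: P = 91; supply starts at P = 11.
CS = ½(91 − 71)(60) = 600; PS = ½(71 − 11)(60) = 1800.

Total surplus = 2400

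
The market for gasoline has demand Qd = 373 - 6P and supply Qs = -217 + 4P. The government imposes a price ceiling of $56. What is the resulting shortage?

Shortage = 30

Equilibrium price would be P* = 59, so the ceiling at 56 binds.
At P = 56: Qd = 373 − 6(56) = 37, Qs = -217 + 4(56) = 7.
Shortage = 37 − 7 = 30.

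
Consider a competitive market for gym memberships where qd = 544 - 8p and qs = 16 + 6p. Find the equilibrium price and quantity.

Set qd = qs: 544 - 8p = 16 + 6p.
528 = 14p, so p* = 264/7.
q* = 544 − 8(264/7) = 1696/7.

p* = 264/7, q* = 1696/7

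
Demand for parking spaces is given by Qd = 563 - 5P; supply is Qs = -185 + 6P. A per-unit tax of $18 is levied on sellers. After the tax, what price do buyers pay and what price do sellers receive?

Buyers pay 856/11, sellers receive 658/11

Pre-tax equilibrium: P* = 68, Q* = 223.
Tax on sellers shifts supply to Qs = -185 + 6(P − 18) = -293 + 6P.
563 - 5P = -293 + 6P gives buyer price Pb = 856/11; sellers receive Ps = 856/11 − 18 = 658/11.
New quantity: Q = 563 − 5(856/11) = 1913/11.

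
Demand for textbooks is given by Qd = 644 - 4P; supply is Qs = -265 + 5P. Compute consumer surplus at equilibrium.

Equilibrium: 644 - 4P = -265 + 5P gives P* = 101, Q* = 240.
Demand choke price (Qd = 0): P = 161.
CS = ½(161 − 101)(240) = 7200.

Consumer surplus = 7200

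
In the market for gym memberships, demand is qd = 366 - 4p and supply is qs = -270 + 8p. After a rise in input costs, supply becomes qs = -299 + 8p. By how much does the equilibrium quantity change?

Original equilibrium: p* = 53, q* = 154.
New equilibrium: 366 - 4p = -299 + 8p, so 665 = 12p and p' = 665/12; q' = 366 − 4(665/12) = 433/3.
Change in quantity: 433/3 − 154 = -29/3.

Δq = -29/3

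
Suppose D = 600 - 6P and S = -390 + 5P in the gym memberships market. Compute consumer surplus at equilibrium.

Equilibrium: 600 - 6P = -390 + 5P gives P* = 90, Q* = 60.
Demand choke price (D = 0): P = 100.
CS = ½(100 − 90)(60) = 300.

Consumer surplus = 300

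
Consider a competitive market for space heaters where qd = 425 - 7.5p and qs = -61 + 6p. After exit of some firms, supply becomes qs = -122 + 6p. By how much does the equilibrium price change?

Δp = 122/27

Original equilibrium: p* = 36, q* = 155.
New equilibrium: 425 - 7.5p = -122 + 6p, so 547 = 13.5p and p' = 1094/27; q' = 425 − 7.5(1094/27) = 1090/9.
Change in price: 1094/27 − 36 = 122/27.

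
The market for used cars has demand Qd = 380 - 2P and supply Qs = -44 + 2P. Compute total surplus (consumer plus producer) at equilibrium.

Equilibrium: 380 - 2P = -44 + 2P gives P* = 106, Q* = 168.
Demand choke price: P = 190; supply starts at P = 22.
CS = ½(190 − 106)(168) = 7056; PS = ½(106 − 22)(168) = 7056.

Total surplus = 14112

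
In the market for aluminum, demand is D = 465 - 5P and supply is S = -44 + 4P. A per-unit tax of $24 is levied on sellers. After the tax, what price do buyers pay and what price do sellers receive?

Pre-tax equilibrium: P* = 509/9, Q* = 1640/9.
Tax on sellers shifts supply to S = -44 + 4(P − 24) = -140 + 4P.
465 - 5P = -140 + 4P gives buyer price Pb = 605/9; sellers receive Ps = 605/9 − 24 = 389/9.
New quantity: Q = 465 − 5(605/9) = 1160/9.

Buyers pay 605/9, sellers receive 389/9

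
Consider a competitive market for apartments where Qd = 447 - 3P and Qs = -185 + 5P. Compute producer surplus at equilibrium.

Producer surplus = 4410

Equilibrium: 447 - 3P = -185 + 5P gives P* = 79, Q* = 210.
Supply starts at P = 37 (where Qs = 0).
PS = ½(79 − 37)(210) = 4410.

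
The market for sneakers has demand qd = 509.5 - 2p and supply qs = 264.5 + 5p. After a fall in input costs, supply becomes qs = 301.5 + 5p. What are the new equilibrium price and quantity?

Original equilibrium: p* = 35, q* = 439.5.
New equilibrium: 509.5 - 2p = 301.5 + 5p, so 208 = 7p and p' = 208/7; q' = 509.5 − 2(208/7) = 6301/14.

p' = 208/7, q' = 6301/14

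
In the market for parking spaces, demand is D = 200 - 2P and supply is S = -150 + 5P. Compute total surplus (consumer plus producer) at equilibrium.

Total surplus = 3500

Equilibrium: 200 - 2P = -150 + 5P gives P* = 50, Q* = 100.
Demand choke price: P = 100; supply starts at P = 30.
CS = ½(100 − 50)(100) = 2500; PS = ½(50 − 30)(100) = 1000.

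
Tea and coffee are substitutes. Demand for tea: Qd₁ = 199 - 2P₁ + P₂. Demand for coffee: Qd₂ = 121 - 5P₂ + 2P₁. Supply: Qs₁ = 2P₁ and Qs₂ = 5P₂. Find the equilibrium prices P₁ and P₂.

P₁ = 2111/38, P₂ = 441/19

Market 1: 199 - 2P₁ + P₂ = 2P₁ → 4P₁ - P₂ = 199.
Market 2: 10P₂ - 2P₁ = 121.
Eliminating P₂: 10×(1) + 1×(2) gives 38P₁ = 2111, so P₁ = 2111/38.
Back-substitute into (2): P₂ = (121 + 2×2111/38) / 10 = 441/19.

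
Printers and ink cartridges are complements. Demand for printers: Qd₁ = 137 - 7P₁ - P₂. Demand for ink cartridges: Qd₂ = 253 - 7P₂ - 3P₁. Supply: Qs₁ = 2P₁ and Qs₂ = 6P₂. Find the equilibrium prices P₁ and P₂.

P₁ = 764/57, P₂ = 311/19

Market 1: 137 - 7P₁ - P₂ = 2P₁ → 9P₁ + P₂ = 137.
Market 2: 13P₂ + 3P₁ = 253.
Eliminating P₂: 13×(1) − 1×(2) gives 114P₁ = 1528, so P₁ = 764/57.
Back-substitute into (2): P₂ = (253 − 3×764/57) / 13 = 311/19.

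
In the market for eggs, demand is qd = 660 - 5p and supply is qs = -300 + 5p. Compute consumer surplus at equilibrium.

Equilibrium: 660 - 5p = -300 + 5p gives p* = 96, q* = 180.
Demand choke price (qd = 0): p = 132.
CS = ½(132 − 96)(180) = 3240.

Consumer surplus = 3240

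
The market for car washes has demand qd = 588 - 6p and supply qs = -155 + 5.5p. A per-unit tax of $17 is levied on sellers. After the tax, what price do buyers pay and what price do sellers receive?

Buyers pay 1673/23, sellers receive 1282/23

Pre-tax equilibrium: p* = 1486/23, q* = 4608/23.
Tax on sellers shifts supply to qs = -155 + 5.5(p − 17) = -248.5 + 5.5p.
588 - 6p = -248.5 + 5.5p gives buyer price pb = 1673/23; sellers receive ps = 1673/23 − 17 = 1282/23.
New quantity: q = 588 − 6(1673/23) = 3486/23.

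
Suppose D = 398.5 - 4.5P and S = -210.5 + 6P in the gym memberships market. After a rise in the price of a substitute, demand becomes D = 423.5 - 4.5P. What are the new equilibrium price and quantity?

Original equilibrium: P* = 58, Q* = 137.5.
New equilibrium: 423.5 - 4.5P = -210.5 + 6P, so 634 = 10.5P and P' = 1268/21; Q' = 423.5 − 4.5(1268/21) = 2125/14.

P' = 1268/21, Q' = 2125/14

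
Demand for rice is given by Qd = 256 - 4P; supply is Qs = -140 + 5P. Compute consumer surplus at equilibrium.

Consumer surplus = 800

Equilibrium: 256 - 4P = -140 + 5P gives P* = 44, Q* = 80.
Demand choke price (Qd = 0): P = 64.
CS = ½(64 − 44)(80) = 800.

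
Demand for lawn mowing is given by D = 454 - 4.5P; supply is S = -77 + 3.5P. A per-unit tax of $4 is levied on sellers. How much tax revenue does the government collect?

Pre-tax equilibrium: P* = 66.375, Q* = 155.3125.
Tax on sellers shifts supply to S = -77 + 3.5(P − 4) = -91 + 3.5P.
454 - 4.5P = -91 + 3.5P gives buyer price Pb = 68.125; sellers receive Ps = 68.125 − 4 = 64.125.
New quantity: Q = 454 − 4.5(68.125) = 147.4375.
Revenue = 4 × 147.4375 = 589.75.

Tax revenue = 589.75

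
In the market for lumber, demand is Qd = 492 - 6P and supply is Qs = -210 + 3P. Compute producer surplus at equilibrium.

Producer surplus = 96

Equilibrium: 492 - 6P = -210 + 3P gives P* = 78, Q* = 24.
Supply starts at P = 70 (where Qs = 0).
PS = ½(78 − 70)(24) = 96.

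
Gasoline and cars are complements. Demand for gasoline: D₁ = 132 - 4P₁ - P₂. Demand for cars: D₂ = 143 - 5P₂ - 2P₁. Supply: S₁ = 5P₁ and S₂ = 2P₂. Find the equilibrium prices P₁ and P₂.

Market 1: 132 - 4P₁ - P₂ = 5P₁ → 9P₁ + P₂ = 132.
Market 2: 7P₂ + 2P₁ = 143.
Eliminating P₂: 7×(1) − 1×(2) gives 61P₁ = 781, so P₁ = 781/61.
Back-substitute into (2): P₂ = (143 − 2×781/61) / 7 = 1023/61.

P₁ = 781/61, P₂ = 1023/61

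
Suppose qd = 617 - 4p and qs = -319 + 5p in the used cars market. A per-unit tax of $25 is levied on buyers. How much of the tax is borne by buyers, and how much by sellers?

Buyers bear 125/9, sellers bear 100/9

Pre-tax equilibrium: p* = 104, q* = 201.
Tax on buyers shifts demand to qd = 617 − 4(p + 25) = 517 - 4p.
517 - 4p = -319 + 5p gives seller price ps = 836/9; buyers pay pb = 836/9 + 25 = 1061/9.
New quantity: q = 617 − 4(1061/9) = 1309/9.
Buyer burden = 1061/9 − 104 = 125/9; seller burden = 104 − 836/9 = 100/9.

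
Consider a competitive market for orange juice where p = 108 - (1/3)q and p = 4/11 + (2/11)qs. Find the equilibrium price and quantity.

Set the two price expressions equal: 108 - (1/3)q = 4/11 + (2/11)q.
1184/11 = (17/33)q, so q* = 3552/17.
p* = 108 − (1/3)(3552/17) = 652/17.

p* = 652/17, q* = 3552/17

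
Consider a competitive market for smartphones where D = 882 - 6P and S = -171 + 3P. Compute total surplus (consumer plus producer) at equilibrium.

Total surplus = 8100

Equilibrium: 882 - 6P = -171 + 3P gives P* = 117, Q* = 180.
Demand choke price: P = 147; supply starts at P = 57.
CS = ½(147 − 117)(180) = 2700; PS = ½(117 − 57)(180) = 5400.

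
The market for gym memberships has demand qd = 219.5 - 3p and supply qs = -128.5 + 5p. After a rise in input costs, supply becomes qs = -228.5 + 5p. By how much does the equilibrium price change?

Δp = 12.5

Original equilibrium: p* = 43.5, q* = 89.
New equilibrium: 219.5 - 3p = -228.5 + 5p, so 448 = 8p and p' = 56; q' = 219.5 − 3(56) = 51.5.
Change in price: 56 − 43.5 = 12.5.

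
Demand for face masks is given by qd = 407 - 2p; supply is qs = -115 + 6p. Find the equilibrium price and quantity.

p* = 65.25, q* = 276.5

Set qd = qs: 407 - 2p = -115 + 6p.
522 = 8p, so p* = 65.25.
q* = 407 − 2(65.25) = 276.5.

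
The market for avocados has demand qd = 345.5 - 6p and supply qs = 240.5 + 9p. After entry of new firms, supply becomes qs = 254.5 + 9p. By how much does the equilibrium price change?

Δp = -14/15

Original equilibrium: p* = 7, q* = 303.5.
New equilibrium: 345.5 - 6p = 254.5 + 9p, so 91 = 15p and p' = 91/15; q' = 345.5 − 6(91/15) = 309.1.
Change in price: 91/15 − 7 = -14/15.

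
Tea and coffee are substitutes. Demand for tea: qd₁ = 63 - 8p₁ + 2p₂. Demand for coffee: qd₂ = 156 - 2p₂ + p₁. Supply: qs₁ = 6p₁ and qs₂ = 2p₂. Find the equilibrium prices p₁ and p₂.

p₁ = 94/9, p₂ = 749/18

Market 1: 63 - 8p₁ + 2p₂ = 6p₁ → 14p₁ - 2p₂ = 63.
Market 2: 4p₂ - p₁ = 156.
Eliminating p₂: 4×(1) + 2×(2) gives 54p₁ = 564, so p₁ = 94/9.
Back-substitute into (2): p₂ = (156 + 1×94/9) / 4 = 749/18.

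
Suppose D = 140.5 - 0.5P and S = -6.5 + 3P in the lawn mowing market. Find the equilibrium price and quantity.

Set D = S: 140.5 - 0.5P = -6.5 + 3P.
147 = 3.5P, so P* = 42.
Q* = 140.5 − 0.5(42) = 119.5.

P* = 42, Q* = 119.5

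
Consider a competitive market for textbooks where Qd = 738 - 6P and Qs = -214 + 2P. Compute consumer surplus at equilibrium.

Equilibrium: 738 - 6P = -214 + 2P gives P* = 119, Q* = 24.
Demand choke price (Qd = 0): P = 123.
CS = ½(123 − 119)(24) = 48.

Consumer surplus = 48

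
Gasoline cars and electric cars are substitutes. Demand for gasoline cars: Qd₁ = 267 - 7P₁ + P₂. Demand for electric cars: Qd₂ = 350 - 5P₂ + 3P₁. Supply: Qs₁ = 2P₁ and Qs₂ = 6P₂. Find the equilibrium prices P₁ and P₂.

P₁ = 3287/96, P₂ = 41.15625

Market 1: 267 - 7P₁ + P₂ = 2P₁ → 9P₁ - P₂ = 267.
Market 2: 11P₂ - 3P₁ = 350.
Eliminating P₂: 11×(1) + 1×(2) gives 96P₁ = 3287, so P₁ = 3287/96.
Back-substitute into (2): P₂ = (350 + 3×3287/96) / 11 = 41.15625.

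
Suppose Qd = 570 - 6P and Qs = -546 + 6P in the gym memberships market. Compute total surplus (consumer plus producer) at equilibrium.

Total surplus = 24

Equilibrium: 570 - 6P = -546 + 6P gives P* = 93, Q* = 12.
Demand choke price: P = 95; supply starts at P = 91.
CS = ½(95 − 93)(12) = 12; PS = ½(93 − 91)(12) = 12.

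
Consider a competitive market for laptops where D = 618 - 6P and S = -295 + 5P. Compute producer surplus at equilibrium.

Producer surplus = 1440

Equilibrium: 618 - 6P = -295 + 5P gives P* = 83, Q* = 120.
Supply starts at P = 59 (where S = 0).
PS = ½(83 − 59)(120) = 1440.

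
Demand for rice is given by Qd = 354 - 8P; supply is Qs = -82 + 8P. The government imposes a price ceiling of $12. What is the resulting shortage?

Shortage = 244

Equilibrium price would be P* = 27.25, so the ceiling at 12 binds.
At P = 12: Qd = 354 − 8(12) = 258, Qs = -82 + 8(12) = 14.
Shortage = 258 − 14 = 244.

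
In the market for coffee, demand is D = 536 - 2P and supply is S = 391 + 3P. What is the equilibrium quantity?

Q* = 478

Set D = S: 536 - 2P = 391 + 3P.
145 = 5P, so P* = 29.
Q* = 536 − 2(29) = 478.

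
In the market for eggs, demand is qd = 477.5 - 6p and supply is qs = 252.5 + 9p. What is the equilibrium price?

Set qd = qs: 477.5 - 6p = 252.5 + 9p.
225 = 15p, so p* = 15.
q* = 477.5 − 6(15) = 387.5.

p* = 15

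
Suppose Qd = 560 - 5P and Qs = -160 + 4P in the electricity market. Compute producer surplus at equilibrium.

Equilibrium: 560 - 5P = -160 + 4P gives P* = 80, Q* = 160.
Supply starts at P = 40 (where Qs = 0).
PS = ½(80 − 40)(160) = 3200.

Producer surplus = 3200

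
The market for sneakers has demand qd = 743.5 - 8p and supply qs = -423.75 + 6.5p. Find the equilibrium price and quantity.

Set qd = qs: 743.5 - 8p = -423.75 + 6.5p.
1167.25 = 14.5p, so p* = 80.5.
q* = 743.5 − 8(80.5) = 99.5.

p* = 80.5, q* = 99.5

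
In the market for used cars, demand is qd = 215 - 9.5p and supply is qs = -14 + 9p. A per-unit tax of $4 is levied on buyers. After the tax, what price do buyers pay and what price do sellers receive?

Pre-tax equilibrium: p* = 458/37, q* = 3604/37.
Tax on buyers shifts demand to qd = 215 − 9.5(p + 4) = 177 - 9.5p.
177 - 9.5p = -14 + 9p gives seller price ps = 382/37; buyers pay pb = 382/37 + 4 = 530/37.
New quantity: q = 215 − 9.5(530/37) = 2920/37.

Buyers pay 530/37, sellers receive 382/37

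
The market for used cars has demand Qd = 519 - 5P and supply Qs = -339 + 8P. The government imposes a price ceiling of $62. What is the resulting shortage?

Equilibrium price would be P* = 66, so the ceiling at 62 binds.
At P = 62: Qd = 519 − 5(62) = 209, Qs = -339 + 8(62) = 157.
Shortage = 209 − 157 = 52.

Shortage = 52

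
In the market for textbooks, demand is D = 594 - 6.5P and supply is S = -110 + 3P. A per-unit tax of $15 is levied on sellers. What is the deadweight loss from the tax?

Deadweight loss = 8775/38

Pre-tax equilibrium: P* = 1408/19, Q* = 2134/19.
Tax on sellers shifts supply to S = -110 + 3(P − 15) = -155 + 3P.
594 - 6.5P = -155 + 3P gives buyer price Pb = 1498/19; sellers receive Ps = 1498/19 − 15 = 1213/19.
New quantity: Q = 594 − 6.5(1498/19) = 1549/19.
DWL = ½ × 15 × (2134/19 − 1549/19) = 8775/38.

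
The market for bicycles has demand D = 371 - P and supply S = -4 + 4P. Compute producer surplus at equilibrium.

Producer surplus = 10952

Equilibrium: 371 - P = -4 + 4P gives P* = 75, Q* = 296.
Supply starts at P = 1 (where S = 0).
PS = ½(75 − 1)(296) = 10952.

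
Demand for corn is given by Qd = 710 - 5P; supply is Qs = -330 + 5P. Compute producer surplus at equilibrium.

Producer surplus = 3610

Equilibrium: 710 - 5P = -330 + 5P gives P* = 104, Q* = 190.
Supply starts at P = 66 (where Qs = 0).
PS = ½(104 − 66)(190) = 3610.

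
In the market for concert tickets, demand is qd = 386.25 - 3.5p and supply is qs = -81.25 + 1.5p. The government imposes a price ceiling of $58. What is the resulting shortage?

Shortage = 177.5

Equilibrium price would be p* = 93.5, so the ceiling at 58 binds.
At p = 58: qd = 386.25 − 3.5(58) = 183.25, qs = -81.25 + 1.5(58) = 5.75.
Shortage = 183.25 − 5.75 = 177.5.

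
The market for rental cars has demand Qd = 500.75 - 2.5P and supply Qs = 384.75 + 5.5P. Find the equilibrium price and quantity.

P* = 14.5, Q* = 464.5

Set Qd = Qs: 500.75 - 2.5P = 384.75 + 5.5P.
116 = 8P, so P* = 14.5.
Q* = 500.75 − 2.5(14.5) = 464.5.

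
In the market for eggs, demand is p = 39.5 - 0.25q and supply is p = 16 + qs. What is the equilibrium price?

p* = 34.8

Set the two price expressions equal: 39.5 - 0.25q = 16 + q.
23.5 = 1.25q, so q* = 18.8.
p* = 39.5 − (0.25)(18.8) = 34.8.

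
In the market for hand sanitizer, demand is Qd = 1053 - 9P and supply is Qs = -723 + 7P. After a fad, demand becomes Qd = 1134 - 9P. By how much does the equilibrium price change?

Original equilibrium: P* = 111, Q* = 54.
New equilibrium: 1134 - 9P = -723 + 7P, so 1857 = 16P and P' = 116.0625; Q' = 1134 − 9(116.0625) = 89.4375.
Change in price: 116.0625 − 111 = 5.0625.

ΔP = 5.0625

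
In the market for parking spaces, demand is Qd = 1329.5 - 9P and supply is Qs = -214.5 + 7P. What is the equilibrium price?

Set Qd = Qs: 1329.5 - 9P = -214.5 + 7P.
1544 = 16P, so P* = 96.5.
Q* = 1329.5 − 9(96.5) = 461.

P* = 96.5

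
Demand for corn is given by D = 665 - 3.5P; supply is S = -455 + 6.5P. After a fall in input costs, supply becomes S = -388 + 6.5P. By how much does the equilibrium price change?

Original equilibrium: P* = 112, Q* = 273.
New equilibrium: 665 - 3.5P = -388 + 6.5P, so 1053 = 10P and P' = 105.3; Q' = 665 − 3.5(105.3) = 296.45.
Change in price: 105.3 − 112 = -6.7.

ΔP = -6.7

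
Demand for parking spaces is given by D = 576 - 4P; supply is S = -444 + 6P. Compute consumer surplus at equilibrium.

Equilibrium: 576 - 4P = -444 + 6P gives P* = 102, Q* = 168.
Demand choke price (D = 0): P = 144.
CS = ½(144 − 102)(168) = 3528.

Consumer surplus = 3528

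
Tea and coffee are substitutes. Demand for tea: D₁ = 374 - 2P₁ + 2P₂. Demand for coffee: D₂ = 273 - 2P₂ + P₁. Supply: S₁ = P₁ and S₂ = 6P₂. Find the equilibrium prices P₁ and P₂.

P₁ = 1769/11, P₂ = 1193/22

Market 1: 374 - 2P₁ + 2P₂ = P₁ → 3P₁ - 2P₂ = 374.
Market 2: 8P₂ - P₁ = 273.
Eliminating P₂: 8×(1) + 2×(2) gives 22P₁ = 3538, so P₁ = 1769/11.
Back-substitute into (2): P₂ = (273 + 1×1769/11) / 8 = 1193/22.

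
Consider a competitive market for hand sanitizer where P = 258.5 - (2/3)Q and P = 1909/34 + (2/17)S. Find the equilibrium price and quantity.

Set the two price expressions equal: 258.5 - (2/3)Q = 1909/34 + (2/17)Q.
3440/17 = (40/51)Q, so Q* = 258.
P* = 258.5 − (2/3)(258) = 86.5.

P* = 86.5, Q* = 258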